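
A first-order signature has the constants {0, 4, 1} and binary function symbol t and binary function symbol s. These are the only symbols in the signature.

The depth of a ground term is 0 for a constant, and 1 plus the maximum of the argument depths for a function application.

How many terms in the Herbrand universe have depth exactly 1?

18

Count level by level. With function symbols t/2, s/2, the terms of depth ≤ k are the 3 constants together with each function applied to depth-≤(k−1) tuples, so N_k = 3 + N_{k-1}^2 + N_{k-1}^2.
N_0 = 3
N_1 = 3 + 3^2 + 3^2 = 21
Terms of depth exactly 1: N_1 − N_0 = 21 − 3 = 18.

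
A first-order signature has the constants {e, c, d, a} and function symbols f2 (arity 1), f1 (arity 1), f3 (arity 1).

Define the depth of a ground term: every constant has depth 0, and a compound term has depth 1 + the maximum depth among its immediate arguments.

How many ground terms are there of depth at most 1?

Write N_k for the number of ground terms of depth ≤ k. A term of depth ≤ k is either a constant or a function symbol applied to arguments of depth ≤ k−1, so N_k = 4 + N_{k-1} + N_{k-1} + N_{k-1}.
N_0 = 4
N_1 = 4 + 4 + 4 + 4 = 16

16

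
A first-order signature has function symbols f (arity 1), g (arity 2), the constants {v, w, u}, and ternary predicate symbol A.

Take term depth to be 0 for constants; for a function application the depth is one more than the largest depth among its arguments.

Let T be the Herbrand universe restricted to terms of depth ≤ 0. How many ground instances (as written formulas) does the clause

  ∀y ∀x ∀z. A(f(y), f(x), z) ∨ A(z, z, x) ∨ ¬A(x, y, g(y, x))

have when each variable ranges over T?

27

Ground terms of depth ≤ 0:
  Write N_k for the number of ground terms of depth ≤ k. A term of depth ≤ k is either a constant or a function symbol applied to arguments of depth ≤ k−1, so N_k = 3 + N_{k-1} + N_{k-1}^2.
  N_0 = 3
  Explicitly: v, w, u.
So there are 3 ground terms available for substitution.
There are 3 variables to instantiate (y, x, z), each occurring in at least one literal, so different choices give different ground instances.
Number of ground instances = 3^3 = 27.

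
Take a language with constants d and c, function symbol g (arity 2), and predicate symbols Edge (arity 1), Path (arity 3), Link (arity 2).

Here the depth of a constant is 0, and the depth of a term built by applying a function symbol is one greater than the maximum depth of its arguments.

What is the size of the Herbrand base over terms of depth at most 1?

258

First count ground terms of depth ≤ 1.
If N_k denotes the number of depth-≤k ground terms, the 2 constants give N_0 = 2, and each function symbol of arity r contributes N_{k-1}^r new terms at level k: N_k = 2 + N_{k-1}^2.
N_0 = 2
N_1 = 2 + 2^2 = 6
So |H| = 6.
For each predicate symbol, the number of ground atoms is |H| raised to its arity; summing:
  Edge: 6;  Path: 6^3 = 216;  Link: 6^2 = 36
Total ground atoms: 6 + 216 + 36 = 258.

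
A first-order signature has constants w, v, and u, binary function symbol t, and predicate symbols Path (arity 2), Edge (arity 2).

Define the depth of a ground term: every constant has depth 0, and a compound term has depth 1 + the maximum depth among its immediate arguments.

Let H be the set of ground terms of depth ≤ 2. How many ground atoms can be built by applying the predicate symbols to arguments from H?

First count ground terms of depth ≤ 2.
Count level by level. With function symbols t/2, the terms of depth ≤ k are the 3 constants together with each function applied to depth-≤(k−1) tuples, so N_k = 3 + N_{k-1}^2.
N_0 = 3
N_1 = 3 + 3^2 = 12
N_2 = 3 + 12^2 = 147
So |H| = 147.
For each predicate symbol, the number of ground atoms is |H| raised to its arity; summing:
  Path: 147^2 = 21609;  Edge: 147^2 = 21609
Total ground atoms: 21609 + 21609 = 43218.

43218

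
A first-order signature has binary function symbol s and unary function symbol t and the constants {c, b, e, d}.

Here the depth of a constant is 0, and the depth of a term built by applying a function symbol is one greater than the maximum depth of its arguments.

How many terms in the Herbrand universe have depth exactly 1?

Count level by level. With function symbols s/2, t/1, the terms of depth ≤ k are the 4 constants together with each function applied to depth-≤(k−1) tuples, so N_k = 4 + N_{k-1}^2 + N_{k-1}.
N_0 = 4
N_1 = 4 + 4^2 + 4 = 24
Terms of depth exactly 1: N_1 − N_0 = 24 − 4 = 20.

20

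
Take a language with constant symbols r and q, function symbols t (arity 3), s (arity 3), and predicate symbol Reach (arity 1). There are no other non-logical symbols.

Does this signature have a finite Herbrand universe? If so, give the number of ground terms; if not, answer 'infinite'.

infinite

The signature has at least one function symbol (t, arity 3) and at least one constant (r).
Iterating t gives infinitely many distinct ground terms: r, t(r, r, r), t(t(r, r, r), t(r, r, r), t(r, r, r)), ...
So the Herbrand universe is infinite.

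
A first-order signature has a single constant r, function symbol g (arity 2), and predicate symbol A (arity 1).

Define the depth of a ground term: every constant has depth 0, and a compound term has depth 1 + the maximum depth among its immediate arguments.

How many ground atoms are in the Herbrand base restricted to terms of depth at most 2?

5

First count ground terms of depth ≤ 2.
Let N_k count ground terms of depth at most k. Each non-constant term of depth ≤ k is some function symbol applied to depth-≤(k−1) arguments, giving N_k = 1 + N_{k-1}^2.
N_0 = 1
N_1 = 1 + 1^2 = 2
N_2 = 1 + 2^2 = 5
Explicitly: r, g(r, r), g(r, g(r, r)), g(g(r, r), r), g(g(r, r), g(r, r)).
So |H| = 5.
Each predicate of arity r yields |H|^r ground atoms (one per choice of an r-tuple from H):
  A: 5
Total ground atoms: 5.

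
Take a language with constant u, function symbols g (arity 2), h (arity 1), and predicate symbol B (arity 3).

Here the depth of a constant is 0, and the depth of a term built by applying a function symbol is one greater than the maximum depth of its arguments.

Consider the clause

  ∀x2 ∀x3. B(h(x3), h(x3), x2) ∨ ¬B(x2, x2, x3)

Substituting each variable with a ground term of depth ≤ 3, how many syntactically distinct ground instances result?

33489

Ground terms of depth ≤ 3:
  If N_k denotes the number of depth-≤k ground terms, the 1 constant gives N_0 = 1, and each function symbol of arity r contributes N_{k-1}^r new terms at level k: N_k = 1 + N_{k-1}^2 + N_{k-1}.
  N_0 = 1
  N_1 = 1 + 1^2 + 1 = 3
  N_2 = 1 + 3^2 + 3 = 13
  N_3 = 1 + 13^2 + 13 = 183
So there are 183 ground terms available for substitution.
The clause has 2 distinct variables (x2, x3), each appearing in the body. In the free term algebra distinct substitutions yield syntactically distinct ground instances.
Number of ground instances = 183^2 = 33489.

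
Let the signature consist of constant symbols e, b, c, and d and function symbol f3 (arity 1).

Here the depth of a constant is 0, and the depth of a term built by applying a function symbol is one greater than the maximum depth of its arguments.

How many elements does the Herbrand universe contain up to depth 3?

If N_k denotes the number of depth-≤k ground terms, the 4 constants give N_0 = 4, and each function symbol of arity r contributes N_{k-1}^r new terms at level k: N_k = 4 + N_{k-1}.
N_0 = 4
N_1 = 4 + 4 = 8
N_2 = 4 + 8 = 12
N_3 = 4 + 12 = 16

16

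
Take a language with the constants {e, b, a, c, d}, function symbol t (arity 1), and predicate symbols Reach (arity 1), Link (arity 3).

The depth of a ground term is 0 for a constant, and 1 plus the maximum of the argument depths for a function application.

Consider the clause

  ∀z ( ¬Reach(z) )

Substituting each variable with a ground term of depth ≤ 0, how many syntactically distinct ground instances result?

5

Ground terms of depth ≤ 0:
  If N_k denotes the number of depth-≤k ground terms, the 5 constants give N_0 = 5, and each function symbol of arity r contributes N_{k-1}^r new terms at level k: N_k = 5 + N_{k-1}.
  N_0 = 5
  Explicitly: e, b, a, c, d.
So there are 5 ground terms available for substitution.
The clause has 1 distinct variable (z), which appears in the body. In the free term algebra distinct substitutions yield syntactically distinct ground instances.
Number of ground instances = 5.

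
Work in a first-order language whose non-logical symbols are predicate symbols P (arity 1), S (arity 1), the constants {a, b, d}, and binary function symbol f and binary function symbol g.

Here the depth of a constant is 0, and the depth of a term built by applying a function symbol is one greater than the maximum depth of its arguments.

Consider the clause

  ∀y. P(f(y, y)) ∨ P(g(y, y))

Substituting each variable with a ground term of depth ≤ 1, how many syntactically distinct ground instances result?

21

Ground terms of depth ≤ 1:
  Let N_k = |{terms of depth ≤ k}|. Then N_0 = 3 and N_k = 3 + N_{k-1}^2 + N_{k-1}^2 for k ≥ 1 (one summand per function symbol, arity giving the exponent).
  N_0 = 3
  N_1 = 3 + 3^2 + 3^2 = 21
So there are 21 ground terms available for substitution.
The variable y ranges independently over the available ground terms, and distinct assignments produce distinct instances.
Number of ground instances = 21.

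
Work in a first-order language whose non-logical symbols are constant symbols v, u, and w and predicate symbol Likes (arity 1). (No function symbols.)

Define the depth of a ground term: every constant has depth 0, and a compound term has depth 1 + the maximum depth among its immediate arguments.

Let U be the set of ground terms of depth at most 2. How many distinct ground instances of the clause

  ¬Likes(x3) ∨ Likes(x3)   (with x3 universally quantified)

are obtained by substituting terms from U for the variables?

Ground terms of depth ≤ 2:
  With no function symbols every ground term is a constant, so there are exactly 3 ground terms at every depth bound.
  N_0 = 3
  N_1 = 3
  N_2 = 3
  Explicitly: v, u, w.
So there are 3 ground terms available for substitution.
The variable x3 ranges independently over the available ground terms, and distinct assignments produce distinct instances.
Number of ground instances = 3.

3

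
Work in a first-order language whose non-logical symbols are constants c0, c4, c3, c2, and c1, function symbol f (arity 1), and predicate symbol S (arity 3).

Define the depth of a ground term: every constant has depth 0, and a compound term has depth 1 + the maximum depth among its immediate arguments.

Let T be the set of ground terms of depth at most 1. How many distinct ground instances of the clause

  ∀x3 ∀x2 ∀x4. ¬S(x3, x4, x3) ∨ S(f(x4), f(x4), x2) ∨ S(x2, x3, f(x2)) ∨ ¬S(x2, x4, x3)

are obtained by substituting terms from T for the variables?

Ground terms of depth ≤ 1:
  Let N_k = |{terms of depth ≤ k}|. Then N_0 = 5 and N_k = 5 + N_{k-1} for k ≥ 1 (one summand per function symbol, arity giving the exponent).
  N_0 = 5
  N_1 = 5 + 5 = 10
  Explicitly: c0, c4, c3, c2, c1, f(c0), f(c4), f(c3), f(c2), f(c1).
So there are 10 ground terms available for substitution.
The body mentions every one of the 3 quantified variables; since ground terms form a free algebra, no two substitutions collapse to the same formula.
Number of ground instances = 10^3 = 1000.

1000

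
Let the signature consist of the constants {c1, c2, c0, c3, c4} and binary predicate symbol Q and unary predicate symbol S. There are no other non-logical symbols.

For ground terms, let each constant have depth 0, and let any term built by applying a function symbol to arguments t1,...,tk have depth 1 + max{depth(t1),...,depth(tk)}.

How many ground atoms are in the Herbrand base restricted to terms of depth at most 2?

First count ground terms of depth ≤ 2.
With no function symbols every ground term is a constant, so there are exactly 5 ground terms at every depth bound.
N_0 = 5
N_1 = 5
N_2 = 5
So |H| = 5.
Ground atoms are formed by filling each argument slot of a predicate with a term from H, so an r-ary predicate gives |H|^r atoms:
  Q: 5^2 = 25;  S: 5
Total ground atoms: 25 + 5 = 30.

30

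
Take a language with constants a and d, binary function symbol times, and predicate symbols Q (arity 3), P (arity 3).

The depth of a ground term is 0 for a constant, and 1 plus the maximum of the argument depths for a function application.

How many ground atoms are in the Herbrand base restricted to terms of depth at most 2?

First count ground terms of depth ≤ 2.
Let N_k count ground terms of depth at most k. Each non-constant term of depth ≤ k is some function symbol applied to depth-≤(k−1) arguments, giving N_k = 2 + N_{k-1}^2.
N_0 = 2
N_1 = 2 + 2^2 = 6
N_2 = 2 + 6^2 = 38
So |H| = 38.
A ground atom is a predicate applied to a tuple of terms from H, so the count is the sum over predicates of |H|^arity:
  Q: 38^3 = 54872;  P: 38^3 = 54872
Total ground atoms: 54872 + 54872 = 109744.

109744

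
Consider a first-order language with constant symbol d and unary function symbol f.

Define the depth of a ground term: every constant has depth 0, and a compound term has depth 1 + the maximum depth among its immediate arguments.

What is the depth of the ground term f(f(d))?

2

depth(f(d)) = 1 + depth(d) = 1 + 0 = 1
depth(f(f(d))) = 1 + depth(f(d)) = 1 + 1 = 2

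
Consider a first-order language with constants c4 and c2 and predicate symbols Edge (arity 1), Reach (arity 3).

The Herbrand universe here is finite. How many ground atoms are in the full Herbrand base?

With no function symbols, the Herbrand universe is just the 2 constants.
Ground atoms per predicate: Edge: 2, Reach: 2^3 = 8.
Herbrand base size = 2 + 8 = 10.

10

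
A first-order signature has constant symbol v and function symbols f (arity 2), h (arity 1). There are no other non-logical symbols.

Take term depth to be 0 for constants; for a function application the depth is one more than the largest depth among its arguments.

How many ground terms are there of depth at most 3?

183

Count level by level. With function symbols f/2, h/1, the terms of depth ≤ k are the 1 constant together with each function applied to depth-≤(k−1) tuples, so N_k = 1 + N_{k-1}^2 + N_{k-1}.
N_0 = 1
N_1 = 1 + 1^2 + 1 = 3
N_2 = 1 + 3^2 + 3 = 13
N_3 = 1 + 13^2 + 13 = 183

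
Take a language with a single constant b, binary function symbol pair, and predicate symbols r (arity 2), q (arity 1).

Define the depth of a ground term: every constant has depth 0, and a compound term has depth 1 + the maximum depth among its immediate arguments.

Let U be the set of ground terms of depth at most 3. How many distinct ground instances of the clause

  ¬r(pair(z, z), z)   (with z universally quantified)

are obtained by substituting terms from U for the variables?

26

Ground terms of depth ≤ 3:
  If N_k denotes the number of depth-≤k ground terms, the 1 constant gives N_0 = 1, and each function symbol of arity r contributes N_{k-1}^r new terms at level k: N_k = 1 + N_{k-1}^2.
  N_0 = 1
  N_1 = 1 + 1^2 = 2
  N_2 = 1 + 2^2 = 5
  N_3 = 1 + 5^2 = 26
So there are 26 ground terms available for substitution.
The body mentions the single quantified variable z; since ground terms form a free algebra, no two substitutions collapse to the same formula.
Number of ground instances = 26.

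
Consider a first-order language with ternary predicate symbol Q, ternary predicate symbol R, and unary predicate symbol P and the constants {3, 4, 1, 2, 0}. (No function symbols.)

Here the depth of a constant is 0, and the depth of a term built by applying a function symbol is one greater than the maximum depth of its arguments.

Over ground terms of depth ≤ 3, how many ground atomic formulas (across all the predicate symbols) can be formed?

First count ground terms of depth ≤ 3.
With no function symbols every ground term is a constant, so there are exactly 5 ground terms at every depth bound.
N_0 = 5
N_1 = 5
N_2 = 5
N_3 = 5
So |H| = 5.
Ground atoms are formed by filling each argument slot of a predicate with a term from H, so an r-ary predicate gives |H|^r atoms:
  Q: 5^3 = 125;  R: 5^3 = 125;  P: 5
Total ground atoms: 125 + 125 + 5 = 255.

255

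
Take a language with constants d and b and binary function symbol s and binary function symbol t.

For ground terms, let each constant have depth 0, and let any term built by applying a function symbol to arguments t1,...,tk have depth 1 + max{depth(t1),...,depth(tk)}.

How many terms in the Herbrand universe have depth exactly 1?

8

Count level by level. With function symbols s/2, t/2, the terms of depth ≤ k are the 2 constants together with each function applied to depth-≤(k−1) tuples, so N_k = 2 + N_{k-1}^2 + N_{k-1}^2.
N_0 = 2
N_1 = 2 + 2^2 + 2^2 = 10
Terms of depth exactly 1: N_1 − N_0 = 10 − 2 = 8.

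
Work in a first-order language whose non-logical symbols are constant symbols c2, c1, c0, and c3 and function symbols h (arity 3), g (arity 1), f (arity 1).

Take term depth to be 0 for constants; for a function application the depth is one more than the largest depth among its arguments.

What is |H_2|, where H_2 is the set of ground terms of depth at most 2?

Write N_k for the number of ground terms of depth ≤ k. A term of depth ≤ k is either a constant or a function symbol applied to arguments of depth ≤ k−1, so N_k = 4 + N_{k-1}^3 + N_{k-1} + N_{k-1}.
N_0 = 4
N_1 = 4 + 4^3 + 4 + 4 = 76
N_2 = 4 + 76^3 + 76 + 76 = 439132

439132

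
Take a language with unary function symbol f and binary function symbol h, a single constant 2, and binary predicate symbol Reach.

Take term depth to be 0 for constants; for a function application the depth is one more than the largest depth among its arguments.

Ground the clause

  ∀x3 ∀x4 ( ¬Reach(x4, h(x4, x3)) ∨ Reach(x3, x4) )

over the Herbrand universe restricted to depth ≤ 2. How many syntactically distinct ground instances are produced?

169

Ground terms of depth ≤ 2:
  Count level by level. With function symbols f/1, h/2, the terms of depth ≤ k are the 1 constant together with each function applied to depth-≤(k−1) tuples, so N_k = 1 + N_{k-1} + N_{k-1}^2.
  N_0 = 1
  N_1 = 1 + 1 + 1^2 = 3
  N_2 = 1 + 3 + 3^2 = 13
So there are 13 ground terms available for substitution.
Each of x3, x4 ranges independently over the available ground terms, and distinct assignments produce distinct instances.
Number of ground instances = 13^2 = 169.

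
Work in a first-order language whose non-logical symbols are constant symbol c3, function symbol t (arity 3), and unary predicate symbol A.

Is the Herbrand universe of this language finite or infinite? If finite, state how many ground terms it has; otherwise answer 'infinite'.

infinite

The signature has at least one function symbol (t, arity 3) and at least one constant (c3).
Iterating t gives infinitely many distinct ground terms: c3, t(c3, c3, c3), t(t(c3, c3, c3), t(c3, c3, c3), t(c3, c3, c3)), ...
So the Herbrand universe is infinite.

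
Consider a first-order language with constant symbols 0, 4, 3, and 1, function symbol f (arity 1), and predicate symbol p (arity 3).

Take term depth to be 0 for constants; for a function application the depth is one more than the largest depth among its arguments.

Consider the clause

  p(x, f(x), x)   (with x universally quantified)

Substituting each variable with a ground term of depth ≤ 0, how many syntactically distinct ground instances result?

Ground terms of depth ≤ 0:
  Write N_k for the number of ground terms of depth ≤ k. A term of depth ≤ k is either a constant or a function symbol applied to arguments of depth ≤ k−1, so N_k = 4 + N_{k-1}.
  N_0 = 4
  Explicitly: 0, 4, 3, 1.
So there are 4 ground terms available for substitution.
The clause has 1 distinct variable (x), which appears in the body. In the free term algebra distinct substitutions yield syntactically distinct ground instances.
Number of ground instances = 4.

4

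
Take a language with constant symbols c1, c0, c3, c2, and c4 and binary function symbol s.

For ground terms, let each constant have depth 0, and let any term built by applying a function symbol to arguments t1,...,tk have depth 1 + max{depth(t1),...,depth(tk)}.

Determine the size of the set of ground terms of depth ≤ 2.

If N_k denotes the number of depth-≤k ground terms, the 5 constants give N_0 = 5, and each function symbol of arity r contributes N_{k-1}^r new terms at level k: N_k = 5 + N_{k-1}^2.
N_0 = 5
N_1 = 5 + 5^2 = 30
N_2 = 5 + 30^2 = 905

905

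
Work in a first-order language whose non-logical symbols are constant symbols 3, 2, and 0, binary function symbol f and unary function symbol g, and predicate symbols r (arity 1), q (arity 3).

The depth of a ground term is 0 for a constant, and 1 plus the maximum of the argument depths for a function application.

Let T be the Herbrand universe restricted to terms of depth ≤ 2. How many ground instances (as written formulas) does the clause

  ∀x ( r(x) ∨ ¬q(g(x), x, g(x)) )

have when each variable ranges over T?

243

Ground terms of depth ≤ 2:
  Write N_k for the number of ground terms of depth ≤ k. A term of depth ≤ k is either a constant or a function symbol applied to arguments of depth ≤ k−1, so N_k = 3 + N_{k-1}^2 + N_{k-1}.
  N_0 = 3
  N_1 = 3 + 3^2 + 3 = 15
  N_2 = 3 + 15^2 + 15 = 243
So there are 243 ground terms available for substitution.
There is 1 variable to instantiate (x),  occurring in at least one literal, so different choices give different ground instances.
Number of ground instances = 243.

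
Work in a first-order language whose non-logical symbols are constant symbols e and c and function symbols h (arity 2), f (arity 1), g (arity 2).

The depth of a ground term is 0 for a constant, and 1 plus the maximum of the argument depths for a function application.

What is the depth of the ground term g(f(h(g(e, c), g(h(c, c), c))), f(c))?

depth(g(e, c)) = 1 + max(0, 0) = 1
depth(h(c, c)) = 1 + max(0, 0) = 1
depth(g(h(c, c), c)) = 1 + max(1, 0) = 2
depth(h(g(e, c), g(h(c, c), c))) = 1 + max(1, 2) = 3
depth(f(h(g(e, c), g(h(c, c), c)))) = 1 + depth(h(g(e, c), g(h(c, c), c))) = 1 + 3 = 4
depth(f(c)) = 1 + depth(c) = 1 + 0 = 1
depth(g(f(h(g(e, c), g(h(c, c), c))), f(c))) = 1 + max(4, 1) = 5

5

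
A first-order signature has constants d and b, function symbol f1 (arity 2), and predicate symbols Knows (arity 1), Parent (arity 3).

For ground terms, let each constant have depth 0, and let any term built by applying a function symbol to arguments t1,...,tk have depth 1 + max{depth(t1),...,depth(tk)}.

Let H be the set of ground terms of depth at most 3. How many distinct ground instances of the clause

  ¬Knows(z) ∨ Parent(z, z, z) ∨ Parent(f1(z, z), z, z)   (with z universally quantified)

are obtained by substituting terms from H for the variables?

Ground terms of depth ≤ 3:
  Let N_k count ground terms of depth at most k. Each non-constant term of depth ≤ k is some function symbol applied to depth-≤(k−1) arguments, giving N_k = 2 + N_{k-1}^2.
  N_0 = 2
  N_1 = 2 + 2^2 = 6
  N_2 = 2 + 6^2 = 38
  N_3 = 2 + 38^2 = 1446
So there are 1446 ground terms available for substitution.
The clause has 1 distinct variable (z), which appears in the body. In the free term algebra distinct substitutions yield syntactically distinct ground instances.
Number of ground instances = 1446.

1446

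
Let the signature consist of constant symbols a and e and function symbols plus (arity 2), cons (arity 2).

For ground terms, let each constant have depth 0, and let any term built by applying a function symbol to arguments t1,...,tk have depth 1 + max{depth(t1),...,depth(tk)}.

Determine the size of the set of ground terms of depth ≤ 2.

202

If N_k denotes the number of depth-≤k ground terms, the 2 constants give N_0 = 2, and each function symbol of arity r contributes N_{k-1}^r new terms at level k: N_k = 2 + N_{k-1}^2 + N_{k-1}^2.
N_0 = 2
N_1 = 2 + 2^2 + 2^2 = 10
N_2 = 2 + 10^2 + 10^2 = 202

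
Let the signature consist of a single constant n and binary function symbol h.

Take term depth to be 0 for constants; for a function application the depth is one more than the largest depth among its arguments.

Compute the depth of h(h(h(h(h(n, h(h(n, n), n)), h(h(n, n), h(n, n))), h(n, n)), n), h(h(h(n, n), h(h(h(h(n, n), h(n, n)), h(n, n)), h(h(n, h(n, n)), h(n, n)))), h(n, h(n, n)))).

depth(h(n, n)) = 1 + max(0, 0) = 1
depth(h(h(n, n), n)) = 1 + max(1, 0) = 2
depth(h(n, h(h(n, n), n))) = 1 + max(0, 2) = 3
depth(h(h(n, n), h(n, n))) = 1 + max(1, 1) = 2
depth(h(h(n, h(h(n, n), n)), h(h(n, n), h(n, n)))) = 1 + max(3, 2) = 4
depth(h(h(h(n, h(h(n, n), n)), h(h(n, n), h(n, n))), h(n, n))) = 1 + max(4, 1) = 5
depth(h(h(h(h(n, h(h(n, n), n)), h(h(n, n), h(n, n))), h(n, n)), n)) = 1 + max(5, 0) = 6
depth(h(h(h(n, n), h(n, n)), h(n, n))) = 1 + max(2, 1) = 3
depth(h(n, h(n, n))) = 1 + max(0, 1) = 2
depth(h(h(n, h(n, n)), h(n, n))) = 1 + max(2, 1) = 3
depth(h(h(h(h(n, n), h(n, n)), h(n, n)), h(h(n, h(n, n)), h(n, n)))) = 1 + max(3, 3) = 4
depth(h(h(n, n), h(h(h(h(n, n), h(n, n)), h(n, n)), h(h(n, h(n, n)), h(n, n))))) = 1 + max(1, 4) = 5
depth(h(h(h(n, n), h(h(h(h(n, n), h(n, n)), h(n, n)), h(h(n, h(n, n)), h(n, n)))), h(n, h(n, n)))) = 1 + max(5, 2) = 6
depth(h(h(h(h(h(n, h(h(n, n), n)), h(h(n, n), h(n, n))), h(n, n)), n), h(h(h(n, n), h(h(h(h(n, n), h(n, n)), h(n, n)), h(h(n, h(n, n)), h(n, n)))), h(n, h(n, n))))) = 1 + max(6, 6) = 7

7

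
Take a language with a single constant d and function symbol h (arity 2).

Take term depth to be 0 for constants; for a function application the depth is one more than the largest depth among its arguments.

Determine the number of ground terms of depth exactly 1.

1

Let N_k = |{terms of depth ≤ k}|. Then N_0 = 1 and N_k = 1 + N_{k-1}^2 for k ≥ 1 (one summand per function symbol, arity giving the exponent).
N_0 = 1
N_1 = 1 + 1^2 = 2
Terms of depth exactly 1: N_1 − N_0 = 2 − 1 = 1.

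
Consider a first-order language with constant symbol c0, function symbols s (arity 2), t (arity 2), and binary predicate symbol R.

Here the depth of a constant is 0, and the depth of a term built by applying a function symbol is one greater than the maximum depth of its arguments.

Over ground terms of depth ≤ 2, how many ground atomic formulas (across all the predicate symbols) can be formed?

361

First count ground terms of depth ≤ 2.
If N_k denotes the number of depth-≤k ground terms, the 1 constant gives N_0 = 1, and each function symbol of arity r contributes N_{k-1}^r new terms at level k: N_k = 1 + N_{k-1}^2 + N_{k-1}^2.
N_0 = 1
N_1 = 1 + 1^2 + 1^2 = 3
N_2 = 1 + 3^2 + 3^2 = 19
So |H| = 19.
A ground atom is a predicate applied to a tuple of terms from H, so the count is the sum over predicates of |H|^arity:
  R: 19^2 = 361
Total ground atoms: 361.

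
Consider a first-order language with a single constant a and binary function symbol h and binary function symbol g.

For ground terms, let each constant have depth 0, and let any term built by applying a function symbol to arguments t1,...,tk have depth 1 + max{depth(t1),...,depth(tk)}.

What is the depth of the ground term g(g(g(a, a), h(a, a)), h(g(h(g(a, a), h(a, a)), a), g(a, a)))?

5

depth(g(a, a)) = 1 + max(0, 0) = 1
depth(h(a, a)) = 1 + max(0, 0) = 1
depth(g(g(a, a), h(a, a))) = 1 + max(1, 1) = 2
depth(h(g(a, a), h(a, a))) = 1 + max(1, 1) = 2
depth(g(h(g(a, a), h(a, a)), a)) = 1 + max(2, 0) = 3
depth(h(g(h(g(a, a), h(a, a)), a), g(a, a))) = 1 + max(3, 1) = 4
depth(g(g(g(a, a), h(a, a)), h(g(h(g(a, a), h(a, a)), a), g(a, a)))) = 1 + max(2, 4) = 5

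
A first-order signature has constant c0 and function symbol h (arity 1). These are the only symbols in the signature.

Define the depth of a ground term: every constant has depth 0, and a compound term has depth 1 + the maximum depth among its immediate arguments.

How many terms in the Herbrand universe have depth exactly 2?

Let N_k = |{terms of depth ≤ k}|. Then N_0 = 1 and N_k = 1 + N_{k-1} for k ≥ 1 (one summand per function symbol, arity giving the exponent).
N_0 = 1
N_1 = 1 + 1 = 2
N_2 = 1 + 2 = 3
Terms of depth exactly 2: N_2 − N_1 = 3 − 2 = 1.

1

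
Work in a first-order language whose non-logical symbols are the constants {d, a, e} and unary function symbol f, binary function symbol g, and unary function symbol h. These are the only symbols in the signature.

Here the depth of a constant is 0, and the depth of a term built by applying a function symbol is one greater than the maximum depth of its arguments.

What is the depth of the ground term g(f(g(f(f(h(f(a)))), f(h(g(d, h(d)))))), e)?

7

depth(f(a)) = 1 + depth(a) = 1 + 0 = 1
depth(h(f(a))) = 1 + depth(f(a)) = 1 + 1 = 2
depth(f(h(f(a)))) = 1 + depth(h(f(a))) = 1 + 2 = 3
depth(f(f(h(f(a))))) = 1 + depth(f(h(f(a)))) = 1 + 3 = 4
depth(h(d)) = 1 + depth(d) = 1 + 0 = 1
depth(g(d, h(d))) = 1 + max(0, 1) = 2
depth(h(g(d, h(d)))) = 1 + depth(g(d, h(d))) = 1 + 2 = 3
depth(f(h(g(d, h(d))))) = 1 + depth(h(g(d, h(d)))) = 1 + 3 = 4
depth(g(f(f(h(f(a)))), f(h(g(d, h(d)))))) = 1 + max(4, 4) = 5
depth(f(g(f(f(h(f(a)))), f(h(g(d, h(d))))))) = 1 + depth(g(f(f(h(f(a)))), f(h(g(d, h(d)))))) = 1 + 5 = 6
depth(g(f(g(f(f(h(f(a)))), f(h(g(d, h(d)))))), e)) = 1 + max(6, 0) = 7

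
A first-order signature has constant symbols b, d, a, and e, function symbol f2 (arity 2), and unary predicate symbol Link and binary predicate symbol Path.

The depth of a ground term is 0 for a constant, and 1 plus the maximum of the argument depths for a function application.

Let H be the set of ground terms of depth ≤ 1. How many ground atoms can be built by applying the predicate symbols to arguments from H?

420

First count ground terms of depth ≤ 1.
Count level by level. With function symbols f2/2, the terms of depth ≤ k are the 4 constants together with each function applied to depth-≤(k−1) tuples, so N_k = 4 + N_{k-1}^2.
N_0 = 4
N_1 = 4 + 4^2 = 20
So |H| = 20.
Each predicate of arity r yields |H|^r ground atoms (one per choice of an r-tuple from H):
  Link: 20;  Path: 20^2 = 400
Total ground atoms: 20 + 400 = 420.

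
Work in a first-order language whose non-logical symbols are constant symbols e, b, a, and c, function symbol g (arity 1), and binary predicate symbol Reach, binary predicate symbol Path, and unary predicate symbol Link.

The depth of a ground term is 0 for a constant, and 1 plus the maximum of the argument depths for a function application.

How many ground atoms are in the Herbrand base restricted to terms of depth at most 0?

First count ground terms of depth ≤ 0.
Let N_k count ground terms of depth at most k. Each non-constant term of depth ≤ k is some function symbol applied to depth-≤(k−1) arguments, giving N_k = 4 + N_{k-1}.
N_0 = 4
Explicitly: e, b, a, c.
So |H| = 4.
Ground atoms are formed by filling each argument slot of a predicate with a term from H, so an r-ary predicate gives |H|^r atoms:
  Reach: 4^2 = 16;  Path: 4^2 = 16;  Link: 4
Total ground atoms: 16 + 16 + 4 = 36.

36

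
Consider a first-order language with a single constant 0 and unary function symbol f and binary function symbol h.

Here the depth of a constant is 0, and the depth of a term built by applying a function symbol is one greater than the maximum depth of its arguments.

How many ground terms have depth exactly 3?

Count level by level. With function symbols f/1, h/2, the terms of depth ≤ k are the 1 constant together with each function applied to depth-≤(k−1) tuples, so N_k = 1 + N_{k-1} + N_{k-1}^2.
N_0 = 1
N_1 = 1 + 1 + 1^2 = 3
N_2 = 1 + 3 + 3^2 = 13
N_3 = 1 + 13 + 13^2 = 183
Terms of depth exactly 3: N_3 − N_2 = 183 − 13 = 170.

170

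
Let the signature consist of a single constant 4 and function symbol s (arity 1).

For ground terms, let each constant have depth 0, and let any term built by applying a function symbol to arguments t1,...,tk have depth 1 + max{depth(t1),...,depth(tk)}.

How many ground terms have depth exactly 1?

Write N_k for the number of ground terms of depth ≤ k. A term of depth ≤ k is either a constant or a function symbol applied to arguments of depth ≤ k−1, so N_k = 1 + N_{k-1}.
N_0 = 1
N_1 = 1 + 1 = 2
Terms of depth exactly 1: N_1 − N_0 = 2 − 1 = 1.

1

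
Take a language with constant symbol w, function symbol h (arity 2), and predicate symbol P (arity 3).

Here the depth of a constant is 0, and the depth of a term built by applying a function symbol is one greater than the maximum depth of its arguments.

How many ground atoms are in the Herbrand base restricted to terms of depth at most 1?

First count ground terms of depth ≤ 1.
Let N_k = |{terms of depth ≤ k}|. Then N_0 = 1 and N_k = 1 + N_{k-1}^2 for k ≥ 1 (one summand per function symbol, arity giving the exponent).
N_0 = 1
N_1 = 1 + 1^2 = 2
So |H| = 2.
Ground atoms are formed by filling each argument slot of a predicate with a term from H, so an r-ary predicate gives |H|^r atoms:
  P: 2^3 = 8
Total ground atoms: 8.

8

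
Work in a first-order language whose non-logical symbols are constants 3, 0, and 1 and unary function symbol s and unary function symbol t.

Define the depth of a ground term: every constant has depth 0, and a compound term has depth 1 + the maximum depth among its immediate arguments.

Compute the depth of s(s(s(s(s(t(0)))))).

6

depth(t(0)) = 1 + depth(0) = 1 + 0 = 1
depth(s(t(0))) = 1 + depth(t(0)) = 1 + 1 = 2
depth(s(s(t(0)))) = 1 + depth(s(t(0))) = 1 + 2 = 3
depth(s(s(s(t(0))))) = 1 + depth(s(s(t(0)))) = 1 + 3 = 4
depth(s(s(s(s(t(0)))))) = 1 + depth(s(s(s(t(0))))) = 1 + 4 = 5
depth(s(s(s(s(s(t(0))))))) = 1 + depth(s(s(s(s(t(0)))))) = 1 + 5 = 6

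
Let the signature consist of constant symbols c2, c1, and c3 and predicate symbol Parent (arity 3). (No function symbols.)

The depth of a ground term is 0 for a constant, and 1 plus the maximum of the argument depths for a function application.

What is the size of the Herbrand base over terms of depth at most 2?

First count ground terms of depth ≤ 2.
With no function symbols every ground term is a constant, so there are exactly 3 ground terms at every depth bound.
N_0 = 3
N_1 = 3
N_2 = 3
So |H| = 3.
For each predicate symbol, the number of ground atoms is |H| raised to its arity; summing:
  Parent: 3^3 = 27
Total ground atoms: 27.

27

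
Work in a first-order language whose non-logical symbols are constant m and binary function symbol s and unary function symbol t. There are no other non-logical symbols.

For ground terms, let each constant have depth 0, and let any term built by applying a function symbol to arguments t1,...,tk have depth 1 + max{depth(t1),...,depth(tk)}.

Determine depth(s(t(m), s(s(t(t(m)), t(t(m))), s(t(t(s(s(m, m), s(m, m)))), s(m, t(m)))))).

depth(t(m)) = 1 + depth(m) = 1 + 0 = 1
depth(t(t(m))) = 1 + depth(t(m)) = 1 + 1 = 2
depth(s(t(t(m)), t(t(m)))) = 1 + max(2, 2) = 3
depth(s(m, m)) = 1 + max(0, 0) = 1
depth(s(s(m, m), s(m, m))) = 1 + max(1, 1) = 2
depth(t(s(s(m, m), s(m, m)))) = 1 + depth(s(s(m, m), s(m, m))) = 1 + 2 = 3
depth(t(t(s(s(m, m), s(m, m))))) = 1 + depth(t(s(s(m, m), s(m, m)))) = 1 + 3 = 4
depth(s(m, t(m))) = 1 + max(0, 1) = 2
depth(s(t(t(s(s(m, m), s(m, m)))), s(m, t(m)))) = 1 + max(4, 2) = 5
depth(s(s(t(t(m)), t(t(m))), s(t(t(s(s(m, m), s(m, m)))), s(m, t(m))))) = 1 + max(3, 5) = 6
depth(s(t(m), s(s(t(t(m)), t(t(m))), s(t(t(s(s(m, m), s(m, m)))), s(m, t(m)))))) = 1 + max(1, 6) = 7

7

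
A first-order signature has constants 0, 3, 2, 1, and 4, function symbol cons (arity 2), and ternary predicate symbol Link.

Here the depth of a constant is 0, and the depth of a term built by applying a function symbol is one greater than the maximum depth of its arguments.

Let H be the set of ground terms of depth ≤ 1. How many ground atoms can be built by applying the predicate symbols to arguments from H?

First count ground terms of depth ≤ 1.
Let N_k count ground terms of depth at most k. Each non-constant term of depth ≤ k is some function symbol applied to depth-≤(k−1) arguments, giving N_k = 5 + N_{k-1}^2.
N_0 = 5
N_1 = 5 + 5^2 = 30
So |H| = 30.
Ground atoms are formed by filling each argument slot of a predicate with a term from H, so an r-ary predicate gives |H|^r atoms:
  Link: 30^3 = 27000
Total ground atoms: 27000.

27000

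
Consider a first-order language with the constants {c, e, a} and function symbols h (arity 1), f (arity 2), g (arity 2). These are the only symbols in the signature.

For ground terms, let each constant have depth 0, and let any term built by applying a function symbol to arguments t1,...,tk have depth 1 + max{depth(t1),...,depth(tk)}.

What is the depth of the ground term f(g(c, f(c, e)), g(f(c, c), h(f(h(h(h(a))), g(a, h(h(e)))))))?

depth(f(c, e)) = 1 + max(0, 0) = 1
depth(g(c, f(c, e))) = 1 + max(0, 1) = 2
depth(f(c, c)) = 1 + max(0, 0) = 1
depth(h(a)) = 1 + depth(a) = 1 + 0 = 1
depth(h(h(a))) = 1 + depth(h(a)) = 1 + 1 = 2
depth(h(h(h(a)))) = 1 + depth(h(h(a))) = 1 + 2 = 3
depth(h(e)) = 1 + depth(e) = 1 + 0 = 1
depth(h(h(e))) = 1 + depth(h(e)) = 1 + 1 = 2
depth(g(a, h(h(e)))) = 1 + max(0, 2) = 3
depth(f(h(h(h(a))), g(a, h(h(e))))) = 1 + max(3, 3) = 4
depth(h(f(h(h(h(a))), g(a, h(h(e)))))) = 1 + depth(f(h(h(h(a))), g(a, h(h(e))))) = 1 + 4 = 5
depth(g(f(c, c), h(f(h(h(h(a))), g(a, h(h(e))))))) = 1 + max(1, 5) = 6
depth(f(g(c, f(c, e)), g(f(c, c), h(f(h(h(h(a))), g(a, h(h(e)))))))) = 1 + max(2, 6) = 7

7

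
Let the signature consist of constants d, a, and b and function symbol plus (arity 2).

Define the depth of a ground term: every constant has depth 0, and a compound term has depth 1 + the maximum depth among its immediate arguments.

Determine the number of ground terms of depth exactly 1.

9

If N_k denotes the number of depth-≤k ground terms, the 3 constants give N_0 = 3, and each function symbol of arity r contributes N_{k-1}^r new terms at level k: N_k = 3 + N_{k-1}^2.
N_0 = 3
N_1 = 3 + 3^2 = 12
Terms of depth exactly 1: N_1 − N_0 = 12 − 3 = 9.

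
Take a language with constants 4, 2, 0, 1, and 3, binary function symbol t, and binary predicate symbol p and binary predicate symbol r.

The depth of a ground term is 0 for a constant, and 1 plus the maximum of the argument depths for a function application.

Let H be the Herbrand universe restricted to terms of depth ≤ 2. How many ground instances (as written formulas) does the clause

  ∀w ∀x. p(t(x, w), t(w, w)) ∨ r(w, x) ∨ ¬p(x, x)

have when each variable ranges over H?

Ground terms of depth ≤ 2:
  Let N_k = |{terms of depth ≤ k}|. Then N_0 = 5 and N_k = 5 + N_{k-1}^2 for k ≥ 1 (one summand per function symbol, arity giving the exponent).
  N_0 = 5
  N_1 = 5 + 5^2 = 30
  N_2 = 5 + 30^2 = 905
So there are 905 ground terms available for substitution.
The clause has 2 distinct variables (w, x), each appearing in the body. In the free term algebra distinct substitutions yield syntactically distinct ground instances.
Number of ground instances = 905^2 = 819025.

819025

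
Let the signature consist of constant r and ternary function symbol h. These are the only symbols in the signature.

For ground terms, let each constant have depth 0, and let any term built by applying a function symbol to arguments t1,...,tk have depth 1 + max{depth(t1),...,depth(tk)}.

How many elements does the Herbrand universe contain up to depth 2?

Let N_k = |{terms of depth ≤ k}|. Then N_0 = 1 and N_k = 1 + N_{k-1}^3 for k ≥ 1 (one summand per function symbol, arity giving the exponent).
N_0 = 1
N_1 = 1 + 1^3 = 2
N_2 = 1 + 2^3 = 9
Explicitly: r, h(r, r, r), h(r, r, h(r, r, r)), h(r, h(r, r, r), r), h(r, h(r, r, r), h(r, r, r)), h(h(r, r, r), r, r), h(h(r, r, r), r, h(r, r, r)), h(h(r, r, r), h(r, r, r), r), h(h(r, r, r), h(r, r, r), h(r, r, r)).

9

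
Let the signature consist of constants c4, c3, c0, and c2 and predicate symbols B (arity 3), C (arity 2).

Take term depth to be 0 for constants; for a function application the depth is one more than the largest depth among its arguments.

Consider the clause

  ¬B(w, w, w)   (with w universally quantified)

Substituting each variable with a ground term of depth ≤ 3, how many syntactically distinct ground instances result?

4

Ground terms of depth ≤ 3:
  With no function symbols every ground term is a constant, so there are exactly 4 ground terms at every depth bound.
  N_0 = 4
  N_1 = 4
  N_2 = 4
  N_3 = 4
  Explicitly: c4, c3, c0, c2.
So there are 4 ground terms available for substitution.
The body mentions the single quantified variable w; since ground terms form a free algebra, no two substitutions collapse to the same formula.
Number of ground instances = 4.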